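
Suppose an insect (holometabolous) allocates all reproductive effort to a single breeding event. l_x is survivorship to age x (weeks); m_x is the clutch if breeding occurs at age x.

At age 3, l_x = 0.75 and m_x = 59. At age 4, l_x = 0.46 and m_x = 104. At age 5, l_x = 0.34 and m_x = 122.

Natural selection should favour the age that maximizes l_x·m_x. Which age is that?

4

Expected offspring if breeding at age x = l_x × m_x:
  age 3: 0.75 × 59 = 44.250
  age 4: 0.46 × 104 = 47.840
  age 5: 0.34 × 122 = 41.480
Maximum at age 4 (47.840).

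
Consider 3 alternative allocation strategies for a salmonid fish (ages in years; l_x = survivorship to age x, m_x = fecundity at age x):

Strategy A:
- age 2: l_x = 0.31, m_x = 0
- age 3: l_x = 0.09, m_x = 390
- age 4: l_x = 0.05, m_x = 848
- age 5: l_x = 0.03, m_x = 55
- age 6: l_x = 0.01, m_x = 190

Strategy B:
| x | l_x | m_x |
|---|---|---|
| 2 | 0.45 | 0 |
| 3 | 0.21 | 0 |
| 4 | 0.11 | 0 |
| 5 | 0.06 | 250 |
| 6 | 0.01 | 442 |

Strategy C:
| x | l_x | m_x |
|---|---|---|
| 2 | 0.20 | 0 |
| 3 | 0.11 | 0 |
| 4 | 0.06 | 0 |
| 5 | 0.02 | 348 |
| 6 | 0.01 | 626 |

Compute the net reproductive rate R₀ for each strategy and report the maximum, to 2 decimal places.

81.05

Strategy A: R₀ = 0.31×0 + 0.09×390 + 0.05×848 + 0.03×55 + 0.01×190 = 81.0500
Strategy B: R₀ = 0.45×0 + 0.21×0 + 0.11×0 + 0.06×250 + 0.01×442 = 19.4200
Strategy C: R₀ = 0.20×0 + 0.11×0 + 0.06×0 + 0.02×348 + 0.01×626 = 13.2200
Highest R₀: strategy A with 81.0500.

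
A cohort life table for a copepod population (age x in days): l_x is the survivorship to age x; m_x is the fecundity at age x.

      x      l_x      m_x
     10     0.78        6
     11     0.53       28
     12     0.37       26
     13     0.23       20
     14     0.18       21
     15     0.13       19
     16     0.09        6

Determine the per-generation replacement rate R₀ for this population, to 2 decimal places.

40.53

R₀ = Σ l_x m_x:
  age 10: 0.78 × 6 = 4.6800
  age 11: 0.53 × 28 = 14.8400
  age 12: 0.37 × 26 = 9.6200
  age 13: 0.23 × 20 = 4.6000
  age 14: 0.18 × 21 = 3.7800
  age 15: 0.13 × 19 = 2.4700
  age 16: 0.09 × 6 = 0.5400
R₀ = 4.6800 + 14.8400 + 9.6200 + 4.6000 + 3.7800 + 2.4700 + 0.5400 = 40.5300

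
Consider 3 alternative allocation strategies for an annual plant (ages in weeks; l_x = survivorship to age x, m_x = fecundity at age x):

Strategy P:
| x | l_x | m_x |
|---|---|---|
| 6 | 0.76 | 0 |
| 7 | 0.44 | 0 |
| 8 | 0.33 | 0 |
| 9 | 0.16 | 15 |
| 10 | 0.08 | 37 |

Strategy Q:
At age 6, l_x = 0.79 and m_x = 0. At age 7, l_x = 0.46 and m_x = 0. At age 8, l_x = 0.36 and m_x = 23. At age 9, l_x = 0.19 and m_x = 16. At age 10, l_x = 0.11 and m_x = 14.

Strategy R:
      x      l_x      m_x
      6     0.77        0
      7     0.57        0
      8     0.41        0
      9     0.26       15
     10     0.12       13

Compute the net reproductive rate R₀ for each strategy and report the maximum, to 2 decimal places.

12.86

Strategy P: R₀ = 0.76×0 + 0.44×0 + 0.33×0 + 0.16×15 + 0.08×37 = 5.3600
Strategy Q: R₀ = 0.79×0 + 0.46×0 + 0.36×23 + 0.19×16 + 0.11×14 = 12.8600
Strategy R: R₀ = 0.77×0 + 0.57×0 + 0.41×0 + 0.26×15 + 0.12×13 = 5.4600
Highest R₀: strategy Q with 12.8600.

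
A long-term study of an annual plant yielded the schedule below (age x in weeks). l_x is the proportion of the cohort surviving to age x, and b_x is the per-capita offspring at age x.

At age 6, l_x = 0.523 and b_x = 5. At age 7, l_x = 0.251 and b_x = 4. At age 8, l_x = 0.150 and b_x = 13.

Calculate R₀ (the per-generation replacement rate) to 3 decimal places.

5.569

R₀ = Σ l_x b_x:
  age 6: 0.523 × 5 = 2.6150
  age 7: 0.251 × 4 = 1.0040
  age 8: 0.150 × 13 = 1.9500
R₀ = 2.6150 + 1.0040 + 1.9500 = 5.5690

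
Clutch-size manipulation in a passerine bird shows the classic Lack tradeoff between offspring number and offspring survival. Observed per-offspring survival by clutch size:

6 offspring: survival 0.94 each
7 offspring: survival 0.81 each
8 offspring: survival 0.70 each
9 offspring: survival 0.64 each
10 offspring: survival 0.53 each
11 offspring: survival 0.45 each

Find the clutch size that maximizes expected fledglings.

9

Expected fledglings = c × s(c):
  c=6: 6 × 0.94 = 5.640
  c=7: 7 × 0.81 = 5.670
  c=8: 8 × 0.70 = 5.600
  c=9: 9 × 0.64 = 5.760
  c=10: 10 × 0.53 = 5.300
  c=11: 11 × 0.45 = 4.950
Maximum at c = 9 (5.760 fledglings).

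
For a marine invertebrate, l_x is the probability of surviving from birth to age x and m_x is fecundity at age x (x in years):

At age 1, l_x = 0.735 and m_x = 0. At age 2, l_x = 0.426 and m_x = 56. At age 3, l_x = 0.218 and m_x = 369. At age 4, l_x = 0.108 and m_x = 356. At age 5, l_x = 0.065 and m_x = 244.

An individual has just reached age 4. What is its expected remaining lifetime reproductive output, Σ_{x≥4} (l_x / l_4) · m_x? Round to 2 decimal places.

l_4 = 0.108. Conditional survival from age 4 to x is l_x / l_4.
  x=4: (0.108/0.108) × 356 = 356.0000
  x=5: (0.065/0.108) × 244 = 146.8519
Sum = 356.0000 + 146.8519 = 502.8519

502.85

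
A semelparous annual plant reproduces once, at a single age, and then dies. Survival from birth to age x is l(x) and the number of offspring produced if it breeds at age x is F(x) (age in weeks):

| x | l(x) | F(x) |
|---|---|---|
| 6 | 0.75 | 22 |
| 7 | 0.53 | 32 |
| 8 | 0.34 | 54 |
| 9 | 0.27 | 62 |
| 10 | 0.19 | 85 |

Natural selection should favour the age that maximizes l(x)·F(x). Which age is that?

Expected offspring if breeding at age x = l(x) × F(x):
  age 6: 0.75 × 22 = 16.500
  age 7: 0.53 × 32 = 16.960
  age 8: 0.34 × 54 = 18.360
  age 9: 0.27 × 62 = 16.740
  age 10: 0.19 × 85 = 16.150
Maximum at age 8 (18.360).

8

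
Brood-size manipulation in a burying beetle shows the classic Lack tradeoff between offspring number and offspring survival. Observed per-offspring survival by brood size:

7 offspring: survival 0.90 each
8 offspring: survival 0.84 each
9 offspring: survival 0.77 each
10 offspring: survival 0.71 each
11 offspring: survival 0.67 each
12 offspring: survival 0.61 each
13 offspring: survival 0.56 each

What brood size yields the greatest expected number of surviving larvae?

11

Expected surviving larvae = c × s(c):
  c=7: 7 × 0.90 = 6.300
  c=8: 8 × 0.84 = 6.720
  c=9: 9 × 0.77 = 6.930
  c=10: 10 × 0.71 = 7.100
  c=11: 11 × 0.67 = 7.370
  c=12: 12 × 0.61 = 7.320
  c=13: 13 × 0.56 = 7.280
Maximum at c = 11 (7.370 surviving larvae).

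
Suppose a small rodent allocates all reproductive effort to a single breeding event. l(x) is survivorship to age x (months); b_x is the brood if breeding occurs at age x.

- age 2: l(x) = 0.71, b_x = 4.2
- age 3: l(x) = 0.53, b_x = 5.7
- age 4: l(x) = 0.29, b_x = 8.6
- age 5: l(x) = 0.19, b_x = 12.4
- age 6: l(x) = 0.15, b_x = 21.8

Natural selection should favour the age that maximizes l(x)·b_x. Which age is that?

6

Expected offspring if breeding at age x = l(x) × b_x:
  age 2: 0.71 × 4.2 = 2.982
  age 3: 0.53 × 5.7 = 3.021
  age 4: 0.29 × 8.6 = 2.494
  age 5: 0.19 × 12.4 = 2.356
  age 6: 0.15 × 21.8 = 3.270
Maximum at age 6 (3.270).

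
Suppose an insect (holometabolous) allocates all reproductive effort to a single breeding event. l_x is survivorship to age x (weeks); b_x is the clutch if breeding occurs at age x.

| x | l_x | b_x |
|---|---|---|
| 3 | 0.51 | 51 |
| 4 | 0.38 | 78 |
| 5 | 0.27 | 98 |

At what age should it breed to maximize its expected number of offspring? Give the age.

4

Expected offspring if breeding at age x = l_x × b_x:
  age 3: 0.51 × 51 = 26.010
  age 4: 0.38 × 78 = 29.640
  age 5: 0.27 × 98 = 26.460
Maximum at age 4 (29.640).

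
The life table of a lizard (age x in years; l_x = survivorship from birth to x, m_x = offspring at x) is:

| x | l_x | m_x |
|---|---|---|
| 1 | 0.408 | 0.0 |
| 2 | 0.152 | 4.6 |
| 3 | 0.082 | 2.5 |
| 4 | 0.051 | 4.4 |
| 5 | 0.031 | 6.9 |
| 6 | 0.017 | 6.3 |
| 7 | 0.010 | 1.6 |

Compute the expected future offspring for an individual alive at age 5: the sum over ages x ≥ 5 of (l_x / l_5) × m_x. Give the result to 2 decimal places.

10.87

l_5 = 0.031. Conditional survival from age 5 to x is l_x / l_5.
  x=5: (0.031/0.031) × 6.9 = 6.9000
  x=6: (0.017/0.031) × 6.3 = 3.4548
  x=7: (0.010/0.031) × 1.6 = 0.5161
Sum = 6.9000 + 3.4548 + 0.5161 = 10.8710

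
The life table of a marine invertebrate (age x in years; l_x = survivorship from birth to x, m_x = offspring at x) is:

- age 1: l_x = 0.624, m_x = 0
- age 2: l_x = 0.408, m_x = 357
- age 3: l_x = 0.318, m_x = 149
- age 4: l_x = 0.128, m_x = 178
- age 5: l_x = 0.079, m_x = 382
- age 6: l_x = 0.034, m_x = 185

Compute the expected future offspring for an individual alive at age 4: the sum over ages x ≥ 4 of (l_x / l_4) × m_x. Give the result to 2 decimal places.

462.91

l_4 = 0.128. Conditional survival from age 4 to x is l_x / l_4.
  x=4: (0.128/0.128) × 178 = 178.0000
  x=5: (0.079/0.128) × 382 = 235.7656
  x=6: (0.034/0.128) × 185 = 49.1406
Sum = 178.0000 + 235.7656 + 49.1406 = 462.9062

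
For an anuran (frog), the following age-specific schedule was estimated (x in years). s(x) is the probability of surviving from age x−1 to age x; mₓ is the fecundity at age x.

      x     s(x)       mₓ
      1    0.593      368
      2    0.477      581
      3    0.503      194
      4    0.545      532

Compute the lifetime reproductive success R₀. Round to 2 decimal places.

451.42

Survivorship from birth: l_x = s_1·s_2·…·s_x.
  l_1 = 0.59300
  l_2 = 0.28286
  l_3 = 0.14228
  l_4 = 0.07754
R₀ = Σ l_x mₓ:
  age 1: 0.59300 × 368 = 218.2240
  age 2: 0.28286 × 581 = 164.3417
  age 3: 0.14228 × 194 = 27.6023
  age 4: 0.07754 × 532 = 41.2513
R₀ = 218.2240 + 164.3417 + 27.6023 + 41.2513 = 451.4193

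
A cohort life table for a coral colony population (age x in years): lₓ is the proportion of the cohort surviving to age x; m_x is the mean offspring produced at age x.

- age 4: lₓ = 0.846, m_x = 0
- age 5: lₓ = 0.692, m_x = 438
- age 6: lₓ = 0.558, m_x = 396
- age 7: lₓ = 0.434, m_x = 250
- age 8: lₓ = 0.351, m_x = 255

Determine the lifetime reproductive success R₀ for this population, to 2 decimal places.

722.07

R₀ = Σ lₓ m_x:
  age 4: 0.846 × 0 = 0.0000
  age 5: 0.692 × 438 = 303.0960
  age 6: 0.558 × 396 = 220.9680
  age 7: 0.434 × 250 = 108.5000
  age 8: 0.351 × 255 = 89.5050
R₀ = 0.0000 + 303.0960 + 220.9680 + 108.5000 + 89.5050 = 722.0690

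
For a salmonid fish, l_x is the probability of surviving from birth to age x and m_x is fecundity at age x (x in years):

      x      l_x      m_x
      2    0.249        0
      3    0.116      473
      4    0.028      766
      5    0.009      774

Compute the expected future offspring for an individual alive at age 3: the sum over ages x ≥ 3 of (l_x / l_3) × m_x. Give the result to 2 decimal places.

717.95

l_3 = 0.116. Conditional survival from age 3 to x is l_x / l_3.
  x=3: (0.116/0.116) × 473 = 473.0000
  x=4: (0.028/0.116) × 766 = 184.8966
  x=5: (0.009/0.116) × 774 = 60.0517
Sum = 473.0000 + 184.8966 + 60.0517 = 717.9483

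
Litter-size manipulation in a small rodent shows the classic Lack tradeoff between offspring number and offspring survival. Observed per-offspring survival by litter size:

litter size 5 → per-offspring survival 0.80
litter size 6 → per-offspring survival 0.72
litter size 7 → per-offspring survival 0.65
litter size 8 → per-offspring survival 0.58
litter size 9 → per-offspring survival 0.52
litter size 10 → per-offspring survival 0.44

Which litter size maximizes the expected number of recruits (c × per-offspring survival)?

Expected recruits = c × s(c):
  c=5: 5 × 0.80 = 4.000
  c=6: 6 × 0.72 = 4.320
  c=7: 7 × 0.65 = 4.550
  c=8: 8 × 0.58 = 4.640
  c=9: 9 × 0.52 = 4.680
  c=10: 10 × 0.44 = 4.400
Maximum at c = 9 (4.680 recruits).

9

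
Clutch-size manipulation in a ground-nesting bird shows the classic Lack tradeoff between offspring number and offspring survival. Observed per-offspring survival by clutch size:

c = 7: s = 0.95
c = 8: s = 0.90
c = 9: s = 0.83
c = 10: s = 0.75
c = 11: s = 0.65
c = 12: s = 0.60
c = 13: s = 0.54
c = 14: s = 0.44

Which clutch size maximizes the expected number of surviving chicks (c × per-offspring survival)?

10

Expected surviving chicks = c × s(c):
  c=7: 7 × 0.95 = 6.650
  c=8: 8 × 0.90 = 7.200
  c=9: 9 × 0.83 = 7.470
  c=10: 10 × 0.75 = 7.500
  c=11: 11 × 0.65 = 7.150
  c=12: 12 × 0.60 = 7.200
  c=13: 13 × 0.54 = 7.020
  c=14: 14 × 0.44 = 6.160
Maximum at c = 10 (7.500 surviving chicks).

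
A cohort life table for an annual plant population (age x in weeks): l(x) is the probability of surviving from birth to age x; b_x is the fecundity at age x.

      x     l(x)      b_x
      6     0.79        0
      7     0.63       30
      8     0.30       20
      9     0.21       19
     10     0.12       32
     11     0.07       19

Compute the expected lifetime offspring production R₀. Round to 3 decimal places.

34.060

R₀ = Σ l(x) b_x:
  age 6: 0.79 × 0 = 0.0000
  age 7: 0.63 × 30 = 18.9000
  age 8: 0.30 × 20 = 6.0000
  age 9: 0.21 × 19 = 3.9900
  age 10: 0.12 × 32 = 3.8400
  age 11: 0.07 × 19 = 1.3300
R₀ = 0.0000 + 18.9000 + 6.0000 + 3.9900 + 3.8400 + 1.3300 = 34.0600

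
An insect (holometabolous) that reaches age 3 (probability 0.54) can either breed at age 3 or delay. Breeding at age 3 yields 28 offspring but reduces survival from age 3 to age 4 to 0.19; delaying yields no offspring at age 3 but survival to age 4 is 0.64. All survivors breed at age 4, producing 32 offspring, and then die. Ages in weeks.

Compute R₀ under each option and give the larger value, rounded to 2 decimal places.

breed at age 3: R₀ = 0.54 × (28 + 0.19 × 32) = 0.54 × 34.0800 = 18.4032
delay to age 4: R₀ = 0.54 × (0.64 × 32) = 0.54 × 20.4800 = 11.0592
Higher: breed at age 3 (18.4032).

18.40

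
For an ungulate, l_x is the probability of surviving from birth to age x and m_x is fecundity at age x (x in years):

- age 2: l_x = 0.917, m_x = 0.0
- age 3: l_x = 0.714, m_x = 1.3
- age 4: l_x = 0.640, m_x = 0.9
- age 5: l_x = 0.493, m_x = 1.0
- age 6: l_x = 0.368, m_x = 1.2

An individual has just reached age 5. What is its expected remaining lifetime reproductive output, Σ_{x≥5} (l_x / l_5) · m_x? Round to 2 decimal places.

l_5 = 0.493. Conditional survival from age 5 to x is l_x / l_5.
  x=5: (0.493/0.493) × 1.0 = 1.0000
  x=6: (0.368/0.493) × 1.2 = 0.8957
Sum = 1.0000 + 0.8957 = 1.8957

1.90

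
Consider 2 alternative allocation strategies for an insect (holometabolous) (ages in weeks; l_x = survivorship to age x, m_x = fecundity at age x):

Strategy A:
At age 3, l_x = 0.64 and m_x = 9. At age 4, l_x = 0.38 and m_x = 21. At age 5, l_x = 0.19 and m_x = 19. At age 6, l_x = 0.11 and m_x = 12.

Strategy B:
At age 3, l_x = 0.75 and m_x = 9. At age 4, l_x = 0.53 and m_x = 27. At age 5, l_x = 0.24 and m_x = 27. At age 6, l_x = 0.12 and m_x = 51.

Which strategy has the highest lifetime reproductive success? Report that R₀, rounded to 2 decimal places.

Strategy A: R₀ = 0.64×9 + 0.38×21 + 0.19×19 + 0.11×12 = 18.6700
Strategy B: R₀ = 0.75×9 + 0.53×27 + 0.24×27 + 0.12×51 = 33.6600
Highest R₀: strategy B with 33.6600.

33.66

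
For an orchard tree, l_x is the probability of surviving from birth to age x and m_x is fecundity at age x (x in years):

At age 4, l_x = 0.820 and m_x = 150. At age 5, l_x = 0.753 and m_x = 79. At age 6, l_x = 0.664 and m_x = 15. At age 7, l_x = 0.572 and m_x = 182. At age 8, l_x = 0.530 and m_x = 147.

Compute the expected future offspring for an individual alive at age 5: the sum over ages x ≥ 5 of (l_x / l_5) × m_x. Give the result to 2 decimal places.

l_5 = 0.753. Conditional survival from age 5 to x is l_x / l_5.
  x=5: (0.753/0.753) × 79 = 79.0000
  x=6: (0.664/0.753) × 15 = 13.2271
  x=7: (0.572/0.753) × 182 = 138.2523
  x=8: (0.530/0.753) × 147 = 103.4661
Sum = 79.0000 + 13.2271 + 138.2523 + 103.4661 = 333.9456

333.95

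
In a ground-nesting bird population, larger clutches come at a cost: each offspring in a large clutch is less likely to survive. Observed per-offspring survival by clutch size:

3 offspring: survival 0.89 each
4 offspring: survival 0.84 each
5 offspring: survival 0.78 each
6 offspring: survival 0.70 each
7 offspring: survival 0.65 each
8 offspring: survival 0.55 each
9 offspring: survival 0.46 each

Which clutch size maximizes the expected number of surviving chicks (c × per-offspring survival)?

7

Expected surviving chicks = c × s(c):
  c=3: 3 × 0.89 = 2.670
  c=4: 4 × 0.84 = 3.360
  c=5: 5 × 0.78 = 3.900
  c=6: 6 × 0.70 = 4.200
  c=7: 7 × 0.65 = 4.550
  c=8: 8 × 0.55 = 4.400
  c=9: 9 × 0.46 = 4.140
Maximum at c = 7 (4.550 surviving chicks).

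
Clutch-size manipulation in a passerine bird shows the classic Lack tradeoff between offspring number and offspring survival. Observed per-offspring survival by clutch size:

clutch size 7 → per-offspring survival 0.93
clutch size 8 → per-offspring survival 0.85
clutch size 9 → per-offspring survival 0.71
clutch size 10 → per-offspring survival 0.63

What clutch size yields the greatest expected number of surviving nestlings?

Expected surviving nestlings = c × s(c):
  c=7: 7 × 0.93 = 6.510
  c=8: 8 × 0.85 = 6.800
  c=9: 9 × 0.71 = 6.390
  c=10: 10 × 0.63 = 6.300
Maximum at c = 8 (6.800 surviving nestlings).

8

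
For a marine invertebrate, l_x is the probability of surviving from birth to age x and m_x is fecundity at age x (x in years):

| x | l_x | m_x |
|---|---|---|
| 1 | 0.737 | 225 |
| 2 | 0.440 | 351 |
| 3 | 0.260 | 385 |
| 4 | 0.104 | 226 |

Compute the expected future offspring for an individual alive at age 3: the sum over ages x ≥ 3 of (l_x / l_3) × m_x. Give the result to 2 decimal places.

475.40

l_3 = 0.260. Conditional survival from age 3 to x is l_x / l_3.
  x=3: (0.260/0.260) × 385 = 385.0000
  x=4: (0.104/0.260) × 226 = 90.4000
Sum = 385.0000 + 90.4000 = 475.4000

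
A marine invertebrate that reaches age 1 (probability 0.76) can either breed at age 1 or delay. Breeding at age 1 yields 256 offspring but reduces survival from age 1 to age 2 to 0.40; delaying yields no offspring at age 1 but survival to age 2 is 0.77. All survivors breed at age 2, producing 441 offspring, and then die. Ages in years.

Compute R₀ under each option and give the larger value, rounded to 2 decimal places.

328.62

breed at age 1: R₀ = 0.76 × (256 + 0.40 × 441) = 0.76 × 432.4000 = 328.6240
delay to age 2: R₀ = 0.76 × (0.77 × 441) = 0.76 × 339.5700 = 258.0732
Higher: breed at age 1 (328.6240).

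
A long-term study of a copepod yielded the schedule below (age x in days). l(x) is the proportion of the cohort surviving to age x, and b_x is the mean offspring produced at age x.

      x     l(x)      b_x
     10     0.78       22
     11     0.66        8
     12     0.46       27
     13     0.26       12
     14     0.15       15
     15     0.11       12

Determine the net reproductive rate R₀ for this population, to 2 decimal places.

R₀ = Σ l(x) b_x:
  age 10: 0.78 × 22 = 17.1600
  age 11: 0.66 × 8 = 5.2800
  age 12: 0.46 × 27 = 12.4200
  age 13: 0.26 × 12 = 3.1200
  age 14: 0.15 × 15 = 2.2500
  age 15: 0.11 × 12 = 1.3200
R₀ = 17.1600 + 5.2800 + 12.4200 + 3.1200 + 2.2500 + 1.3200 = 41.5500

41.55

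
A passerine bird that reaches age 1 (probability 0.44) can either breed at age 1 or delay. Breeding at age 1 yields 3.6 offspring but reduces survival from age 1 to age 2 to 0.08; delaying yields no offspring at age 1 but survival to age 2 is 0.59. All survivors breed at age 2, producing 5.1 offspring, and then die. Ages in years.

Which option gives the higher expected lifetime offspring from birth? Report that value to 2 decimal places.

1.76

breed at age 1: R₀ = 0.44 × (3.6 + 0.08 × 5.1) = 0.44 × 4.0080 = 1.7635
delay to age 2: R₀ = 0.44 × (0.59 × 5.1) = 0.44 × 3.0090 = 1.3240
Higher: breed at age 1 (1.7635).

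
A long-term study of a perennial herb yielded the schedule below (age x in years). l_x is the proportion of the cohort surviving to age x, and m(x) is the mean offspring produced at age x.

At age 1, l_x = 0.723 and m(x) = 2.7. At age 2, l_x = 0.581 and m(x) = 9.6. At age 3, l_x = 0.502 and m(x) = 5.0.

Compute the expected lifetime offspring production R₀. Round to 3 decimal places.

R₀ = Σ l_x m(x):
  age 1: 0.723 × 2.7 = 1.9521
  age 2: 0.581 × 9.6 = 5.5776
  age 3: 0.502 × 5.0 = 2.5100
R₀ = 1.9521 + 5.5776 + 2.5100 = 10.0397

10.040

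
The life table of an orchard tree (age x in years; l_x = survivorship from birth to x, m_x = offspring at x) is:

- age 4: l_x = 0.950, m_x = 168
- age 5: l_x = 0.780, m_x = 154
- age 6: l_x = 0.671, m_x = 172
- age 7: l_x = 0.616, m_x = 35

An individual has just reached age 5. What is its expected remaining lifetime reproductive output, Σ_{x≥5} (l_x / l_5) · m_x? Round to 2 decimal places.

329.61

l_5 = 0.780. Conditional survival from age 5 to x is l_x / l_5.
  x=5: (0.780/0.780) × 154 = 154.0000
  x=6: (0.671/0.780) × 172 = 147.9641
  x=7: (0.616/0.780) × 35 = 27.6410
Sum = 154.0000 + 147.9641 + 27.6410 = 329.6051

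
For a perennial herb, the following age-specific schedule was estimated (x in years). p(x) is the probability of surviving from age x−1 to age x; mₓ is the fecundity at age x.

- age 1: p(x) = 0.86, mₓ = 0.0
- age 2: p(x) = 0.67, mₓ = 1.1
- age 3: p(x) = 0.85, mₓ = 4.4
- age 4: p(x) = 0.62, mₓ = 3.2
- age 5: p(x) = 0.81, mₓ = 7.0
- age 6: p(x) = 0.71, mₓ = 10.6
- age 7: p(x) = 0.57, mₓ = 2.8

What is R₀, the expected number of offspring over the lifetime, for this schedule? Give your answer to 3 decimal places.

Survivorship from birth: l_x = p_1·p_2·…·p_x.
  l_1 = 0.86000
  l_2 = 0.57620
  l_3 = 0.48977
  l_4 = 0.30366
  l_5 = 0.24596
  l_6 = 0.17463
  l_7 = 0.09954
R₀ = Σ l_x mₓ:
  age 1: 0.86000 × 0.0 = 0.0000
  age 2: 0.57620 × 1.1 = 0.6338
  age 3: 0.48977 × 4.4 = 2.1550
  age 4: 0.30366 × 3.2 = 0.9717
  age 5: 0.24596 × 7.0 = 1.7217
  age 6: 0.17463 × 10.6 = 1.8511
  age 7: 0.09954 × 2.8 = 0.2787
R₀ = 0.0000 + 0.6338 + 2.1550 + 0.9717 + 1.7217 + 1.8511 + 0.2787 = 7.6120

7.612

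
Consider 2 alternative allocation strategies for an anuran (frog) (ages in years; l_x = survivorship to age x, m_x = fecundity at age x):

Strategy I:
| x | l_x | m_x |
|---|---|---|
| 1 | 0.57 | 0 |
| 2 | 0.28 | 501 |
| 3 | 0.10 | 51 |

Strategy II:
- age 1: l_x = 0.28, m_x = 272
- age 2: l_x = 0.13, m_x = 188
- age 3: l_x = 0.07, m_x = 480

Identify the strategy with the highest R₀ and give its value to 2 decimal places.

145.38

Strategy I: R₀ = 0.57×0 + 0.28×501 + 0.10×51 = 145.3800
Strategy II: R₀ = 0.28×272 + 0.13×188 + 0.07×480 = 134.2000
Highest R₀: strategy I with 145.3800.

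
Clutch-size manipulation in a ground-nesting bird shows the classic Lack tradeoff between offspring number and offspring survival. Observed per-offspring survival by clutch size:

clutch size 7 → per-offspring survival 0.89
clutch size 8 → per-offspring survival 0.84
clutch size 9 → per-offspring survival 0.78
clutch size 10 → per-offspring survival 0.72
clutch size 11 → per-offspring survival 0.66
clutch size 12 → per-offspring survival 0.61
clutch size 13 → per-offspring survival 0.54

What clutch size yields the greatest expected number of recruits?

Expected recruits = c × s(c):
  c=7: 7 × 0.89 = 6.230
  c=8: 8 × 0.84 = 6.720
  c=9: 9 × 0.78 = 7.020
  c=10: 10 × 0.72 = 7.200
  c=11: 11 × 0.66 = 7.260
  c=12: 12 × 0.61 = 7.320
  c=13: 13 × 0.54 = 7.020
Maximum at c = 12 (7.320 recruits).

12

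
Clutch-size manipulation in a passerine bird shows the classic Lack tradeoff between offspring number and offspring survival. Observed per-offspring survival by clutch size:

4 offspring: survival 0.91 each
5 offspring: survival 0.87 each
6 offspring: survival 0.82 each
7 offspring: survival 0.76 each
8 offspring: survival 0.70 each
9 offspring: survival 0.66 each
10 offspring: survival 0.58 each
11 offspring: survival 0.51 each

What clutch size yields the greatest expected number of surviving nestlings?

9

Expected surviving nestlings = c × s(c):
  c=4: 4 × 0.91 = 3.640
  c=5: 5 × 0.87 = 4.350
  c=6: 6 × 0.82 = 4.920
  c=7: 7 × 0.76 = 5.320
  c=8: 8 × 0.70 = 5.600
  c=9: 9 × 0.66 = 5.940
  c=10: 10 × 0.58 = 5.800
  c=11: 11 × 0.51 = 5.610
Maximum at c = 9 (5.940 surviving nestlings).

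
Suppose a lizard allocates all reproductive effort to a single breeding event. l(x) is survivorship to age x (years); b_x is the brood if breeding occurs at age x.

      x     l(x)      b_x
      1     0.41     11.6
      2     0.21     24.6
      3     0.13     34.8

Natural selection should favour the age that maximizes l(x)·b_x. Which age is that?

2

Expected offspring if breeding at age x = l(x) × b_x:
  age 1: 0.41 × 11.6 = 4.756
  age 2: 0.21 × 24.6 = 5.166
  age 3: 0.13 × 34.8 = 4.524
Maximum at age 2 (5.166).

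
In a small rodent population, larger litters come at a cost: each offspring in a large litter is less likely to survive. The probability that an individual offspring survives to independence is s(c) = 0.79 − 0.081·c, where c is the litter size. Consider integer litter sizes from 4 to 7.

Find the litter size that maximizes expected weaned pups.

5

Expected weaned pups = c × s(c):
  c=4: 4 × 0.466 = 1.864
  c=5: 5 × 0.385 = 1.925
  c=6: 6 × 0.304 = 1.824
  c=7: 7 × 0.223 = 1.561
Maximum at c = 5 (1.925 weaned pups).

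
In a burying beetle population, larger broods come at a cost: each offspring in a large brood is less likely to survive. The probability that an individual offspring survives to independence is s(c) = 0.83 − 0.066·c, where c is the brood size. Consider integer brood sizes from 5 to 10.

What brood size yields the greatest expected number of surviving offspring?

6

Expected surviving offspring = c × s(c):
  c=5: 5 × 0.500 = 2.500
  c=6: 6 × 0.434 = 2.604
  c=7: 7 × 0.368 = 2.576
  c=8: 8 × 0.302 = 2.416
  c=9: 9 × 0.236 = 2.124
  c=10: 10 × 0.170 = 1.700
Maximum at c = 6 (2.604 surviving offspring).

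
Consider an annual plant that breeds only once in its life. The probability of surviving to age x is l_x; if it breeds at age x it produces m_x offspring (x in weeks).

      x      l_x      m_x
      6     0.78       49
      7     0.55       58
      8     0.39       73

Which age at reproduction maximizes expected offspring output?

6

Expected offspring if breeding at age x = l_x × m_x:
  age 6: 0.78 × 49 = 38.220
  age 7: 0.55 × 58 = 31.900
  age 8: 0.39 × 73 = 28.470
Maximum at age 6 (38.220).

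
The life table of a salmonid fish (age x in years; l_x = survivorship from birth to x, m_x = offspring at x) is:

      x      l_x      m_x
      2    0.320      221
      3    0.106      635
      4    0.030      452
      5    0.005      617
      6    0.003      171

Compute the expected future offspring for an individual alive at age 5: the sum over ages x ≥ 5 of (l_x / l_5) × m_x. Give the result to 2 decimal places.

719.60

l_5 = 0.005. Conditional survival from age 5 to x is l_x / l_5.
  x=5: (0.005/0.005) × 617 = 617.0000
  x=6: (0.003/0.005) × 171 = 102.6000
Sum = 617.0000 + 102.6000 = 719.6000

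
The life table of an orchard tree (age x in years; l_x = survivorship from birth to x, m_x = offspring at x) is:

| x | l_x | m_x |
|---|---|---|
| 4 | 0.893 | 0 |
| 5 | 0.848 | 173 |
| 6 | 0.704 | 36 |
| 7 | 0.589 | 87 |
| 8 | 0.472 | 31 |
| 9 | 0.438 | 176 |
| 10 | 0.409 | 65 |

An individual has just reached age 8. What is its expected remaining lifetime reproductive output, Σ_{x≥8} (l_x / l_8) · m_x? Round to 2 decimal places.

l_8 = 0.472. Conditional survival from age 8 to x is l_x / l_8.
  x=8: (0.472/0.472) × 31 = 31.0000
  x=9: (0.438/0.472) × 176 = 163.3220
  x=10: (0.409/0.472) × 65 = 56.3242
Sum = 31.0000 + 163.3220 + 56.3242 = 250.6462

250.65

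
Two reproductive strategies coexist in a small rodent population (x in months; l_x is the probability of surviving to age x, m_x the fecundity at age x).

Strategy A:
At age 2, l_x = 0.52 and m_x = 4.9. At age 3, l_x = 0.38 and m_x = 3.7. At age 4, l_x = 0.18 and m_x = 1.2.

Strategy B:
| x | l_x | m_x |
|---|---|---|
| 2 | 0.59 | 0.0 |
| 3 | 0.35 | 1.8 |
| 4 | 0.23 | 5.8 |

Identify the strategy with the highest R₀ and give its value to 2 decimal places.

4.17

Strategy A: R₀ = 0.52×4.9 + 0.38×3.7 + 0.18×1.2 = 4.1700
Strategy B: R₀ = 0.59×0.0 + 0.35×1.8 + 0.23×5.8 = 1.9640
Highest R₀: strategy A with 4.1700.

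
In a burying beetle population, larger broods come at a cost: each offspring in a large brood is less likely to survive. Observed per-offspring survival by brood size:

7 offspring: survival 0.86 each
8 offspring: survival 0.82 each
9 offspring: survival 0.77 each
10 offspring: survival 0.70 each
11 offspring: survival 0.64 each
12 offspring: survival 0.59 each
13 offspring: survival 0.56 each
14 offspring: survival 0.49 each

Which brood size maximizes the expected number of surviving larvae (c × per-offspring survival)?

13

Expected surviving larvae = c × s(c):
  c=7: 7 × 0.86 = 6.020
  c=8: 8 × 0.82 = 6.560
  c=9: 9 × 0.77 = 6.930
  c=10: 10 × 0.70 = 7.000
  c=11: 11 × 0.64 = 7.040
  c=12: 12 × 0.59 = 7.080
  c=13: 13 × 0.56 = 7.280
  c=14: 14 × 0.49 = 6.860
Maximum at c = 13 (7.280 surviving larvae).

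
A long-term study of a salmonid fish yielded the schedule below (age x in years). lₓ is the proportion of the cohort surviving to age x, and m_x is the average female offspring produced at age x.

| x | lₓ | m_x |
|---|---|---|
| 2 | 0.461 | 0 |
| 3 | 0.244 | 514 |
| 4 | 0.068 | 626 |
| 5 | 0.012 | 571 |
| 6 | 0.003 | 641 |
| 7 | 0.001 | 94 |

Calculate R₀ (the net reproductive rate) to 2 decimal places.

R₀ = Σ lₓ m_x:
  age 2: 0.461 × 0 = 0.0000
  age 3: 0.244 × 514 = 125.4160
  age 4: 0.068 × 626 = 42.5680
  age 5: 0.012 × 571 = 6.8520
  age 6: 0.003 × 641 = 1.9230
  age 7: 0.001 × 94 = 0.0940
R₀ = 0.0000 + 125.4160 + 42.5680 + 6.8520 + 1.9230 + 0.0940 = 176.8530

176.85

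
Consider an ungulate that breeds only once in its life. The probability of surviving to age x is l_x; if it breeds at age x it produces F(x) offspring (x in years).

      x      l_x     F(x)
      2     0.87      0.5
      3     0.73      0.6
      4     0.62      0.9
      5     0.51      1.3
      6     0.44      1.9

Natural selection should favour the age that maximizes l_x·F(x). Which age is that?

Expected offspring if breeding at age x = l_x × F(x):
  age 2: 0.87 × 0.5 = 0.435
  age 3: 0.73 × 0.6 = 0.438
  age 4: 0.62 × 0.9 = 0.558
  age 5: 0.51 × 1.3 = 0.663
  age 6: 0.44 × 1.9 = 0.836
Maximum at age 6 (0.836).

6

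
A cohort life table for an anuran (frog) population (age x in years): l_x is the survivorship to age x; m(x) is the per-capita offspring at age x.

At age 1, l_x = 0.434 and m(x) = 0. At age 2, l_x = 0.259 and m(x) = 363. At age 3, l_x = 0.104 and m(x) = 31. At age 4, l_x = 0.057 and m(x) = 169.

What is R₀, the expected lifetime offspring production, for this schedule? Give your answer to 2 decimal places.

R₀ = Σ l_x m(x):
  age 1: 0.434 × 0 = 0.0000
  age 2: 0.259 × 363 = 94.0170
  age 3: 0.104 × 31 = 3.2240
  age 4: 0.057 × 169 = 9.6330
R₀ = 0.0000 + 94.0170 + 3.2240 + 9.6330 = 106.8740

106.87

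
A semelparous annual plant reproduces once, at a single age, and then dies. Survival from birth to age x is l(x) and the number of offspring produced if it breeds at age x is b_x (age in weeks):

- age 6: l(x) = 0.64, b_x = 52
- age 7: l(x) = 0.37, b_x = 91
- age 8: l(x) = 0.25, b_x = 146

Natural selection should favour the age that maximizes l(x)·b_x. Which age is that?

Expected offspring if breeding at age x = l(x) × b_x:
  age 6: 0.64 × 52 = 33.280
  age 7: 0.37 × 91 = 33.670
  age 8: 0.25 × 146 = 36.500
Maximum at age 8 (36.500).

8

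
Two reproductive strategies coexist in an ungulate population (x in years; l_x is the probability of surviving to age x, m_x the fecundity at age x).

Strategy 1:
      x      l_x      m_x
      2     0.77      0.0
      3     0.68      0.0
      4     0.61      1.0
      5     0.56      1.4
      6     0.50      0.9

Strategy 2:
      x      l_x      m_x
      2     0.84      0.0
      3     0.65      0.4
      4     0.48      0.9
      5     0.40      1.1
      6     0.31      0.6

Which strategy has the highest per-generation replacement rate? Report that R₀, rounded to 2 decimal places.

1.84

Strategy 1: R₀ = 0.77×0.0 + 0.68×0.0 + 0.61×1.0 + 0.56×1.4 + 0.50×0.9 = 1.8440
Strategy 2: R₀ = 0.84×0.0 + 0.65×0.4 + 0.48×0.9 + 0.40×1.1 + 0.31×0.6 = 1.3180
Highest R₀: strategy 1 with 1.8440.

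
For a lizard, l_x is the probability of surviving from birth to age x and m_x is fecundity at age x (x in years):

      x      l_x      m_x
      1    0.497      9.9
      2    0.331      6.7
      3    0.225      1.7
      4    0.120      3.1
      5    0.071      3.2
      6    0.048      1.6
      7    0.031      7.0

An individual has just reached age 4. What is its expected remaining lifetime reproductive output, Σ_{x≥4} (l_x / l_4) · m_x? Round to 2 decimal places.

7.44

l_4 = 0.120. Conditional survival from age 4 to x is l_x / l_4.
  x=4: (0.120/0.120) × 3.1 = 3.1000
  x=5: (0.071/0.120) × 3.2 = 1.8933
  x=6: (0.048/0.120) × 1.6 = 0.6400
  x=7: (0.031/0.120) × 7.0 = 1.8083
Sum = 3.1000 + 1.8933 + 0.6400 + 1.8083 = 7.4417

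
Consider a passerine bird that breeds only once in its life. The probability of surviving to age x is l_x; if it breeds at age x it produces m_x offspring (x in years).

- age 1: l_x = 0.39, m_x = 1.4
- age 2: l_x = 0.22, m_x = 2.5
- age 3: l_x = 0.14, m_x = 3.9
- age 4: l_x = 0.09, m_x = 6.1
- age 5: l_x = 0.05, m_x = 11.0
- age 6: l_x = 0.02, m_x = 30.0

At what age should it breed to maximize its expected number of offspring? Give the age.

Expected offspring if breeding at age x = l_x × m_x:
  age 1: 0.39 × 1.4 = 0.546
  age 2: 0.22 × 2.5 = 0.550
  age 3: 0.14 × 3.9 = 0.546
  age 4: 0.09 × 6.1 = 0.549
  age 5: 0.05 × 11.0 = 0.550
  age 6: 0.02 × 30.0 = 0.600
Maximum at age 6 (0.600).

6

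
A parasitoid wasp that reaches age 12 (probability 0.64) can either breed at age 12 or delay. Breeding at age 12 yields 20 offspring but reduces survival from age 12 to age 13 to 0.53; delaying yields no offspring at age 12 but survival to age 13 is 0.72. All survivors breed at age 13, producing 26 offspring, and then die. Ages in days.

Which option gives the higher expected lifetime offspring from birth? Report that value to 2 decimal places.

21.62

breed at age 12: R₀ = 0.64 × (20 + 0.53 × 26) = 0.64 × 33.7800 = 21.6192
delay to age 13: R₀ = 0.64 × (0.72 × 26) = 0.64 × 18.7200 = 11.9808
Higher: breed at age 12 (21.6192).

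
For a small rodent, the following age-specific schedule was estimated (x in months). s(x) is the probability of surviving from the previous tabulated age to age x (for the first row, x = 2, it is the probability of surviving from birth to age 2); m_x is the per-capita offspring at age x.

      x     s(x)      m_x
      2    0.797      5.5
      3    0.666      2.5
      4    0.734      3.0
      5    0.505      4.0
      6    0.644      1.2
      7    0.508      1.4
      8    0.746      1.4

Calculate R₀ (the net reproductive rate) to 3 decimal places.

Survivorship from birth: l_x = s_2·s_3·…·s_x.
  l_2 = 0.79700
  l_3 = 0.53080
  l_4 = 0.38961
  l_5 = 0.19675
  l_6 = 0.12671
  l_7 = 0.06437
  l_8 = 0.04802
R₀ = Σ l_x m_x:
  age 2: 0.79700 × 5.5 = 4.3835
  age 3: 0.53080 × 2.5 = 1.3270
  age 4: 0.38961 × 3.0 = 1.1688
  age 5: 0.19675 × 4.0 = 0.7870
  age 6: 0.12671 × 1.2 = 0.1521
  age 7: 0.06437 × 1.4 = 0.0901
  age 8: 0.04802 × 1.4 = 0.0672
R₀ = 4.3835 + 1.3270 + 1.1688 + 0.7870 + 0.1521 + 0.0901 + 0.0672 = 7.9757

7.976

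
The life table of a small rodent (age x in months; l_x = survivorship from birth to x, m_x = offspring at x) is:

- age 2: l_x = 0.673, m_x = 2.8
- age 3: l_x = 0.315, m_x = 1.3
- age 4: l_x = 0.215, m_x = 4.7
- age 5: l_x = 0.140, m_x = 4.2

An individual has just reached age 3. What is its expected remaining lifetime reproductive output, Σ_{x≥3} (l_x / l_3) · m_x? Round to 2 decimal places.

6.37

l_3 = 0.315. Conditional survival from age 3 to x is l_x / l_3.
  x=3: (0.315/0.315) × 1.3 = 1.3000
  x=4: (0.215/0.315) × 4.7 = 3.2079
  x=5: (0.140/0.315) × 4.2 = 1.8667
Sum = 1.3000 + 3.2079 + 1.8667 = 6.3746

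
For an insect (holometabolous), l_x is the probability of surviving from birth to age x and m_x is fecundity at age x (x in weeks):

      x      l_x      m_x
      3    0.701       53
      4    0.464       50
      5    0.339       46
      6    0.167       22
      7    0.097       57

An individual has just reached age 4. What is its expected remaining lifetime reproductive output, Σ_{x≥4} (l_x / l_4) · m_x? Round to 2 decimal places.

l_4 = 0.464. Conditional survival from age 4 to x is l_x / l_4.
  x=4: (0.464/0.464) × 50 = 50.0000
  x=5: (0.339/0.464) × 46 = 33.6078
  x=6: (0.167/0.464) × 22 = 7.9181
  x=7: (0.097/0.464) × 57 = 11.9159
Sum = 50.0000 + 33.6078 + 7.9181 + 11.9159 = 103.4418

103.44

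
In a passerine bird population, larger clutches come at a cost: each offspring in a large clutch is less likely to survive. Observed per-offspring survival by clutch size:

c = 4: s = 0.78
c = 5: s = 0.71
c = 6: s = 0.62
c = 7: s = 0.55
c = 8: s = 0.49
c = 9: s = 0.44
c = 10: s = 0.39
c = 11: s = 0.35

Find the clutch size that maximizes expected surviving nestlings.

9

Expected surviving nestlings = c × s(c):
  c=4: 4 × 0.78 = 3.120
  c=5: 5 × 0.71 = 3.550
  c=6: 6 × 0.62 = 3.720
  c=7: 7 × 0.55 = 3.850
  c=8: 8 × 0.49 = 3.920
  c=9: 9 × 0.44 = 3.960
  c=10: 10 × 0.39 = 3.900
  c=11: 11 × 0.35 = 3.850
Maximum at c = 9 (3.960 surviving nestlings).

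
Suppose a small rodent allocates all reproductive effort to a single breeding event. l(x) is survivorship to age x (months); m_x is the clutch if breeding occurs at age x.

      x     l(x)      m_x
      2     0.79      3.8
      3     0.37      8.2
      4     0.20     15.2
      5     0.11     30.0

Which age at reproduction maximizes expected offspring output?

5

Expected offspring if breeding at age x = l(x) × m_x:
  age 2: 0.79 × 3.8 = 3.002
  age 3: 0.37 × 8.2 = 3.034
  age 4: 0.20 × 15.2 = 3.040
  age 5: 0.11 × 30.0 = 3.300
Maximum at age 5 (3.300).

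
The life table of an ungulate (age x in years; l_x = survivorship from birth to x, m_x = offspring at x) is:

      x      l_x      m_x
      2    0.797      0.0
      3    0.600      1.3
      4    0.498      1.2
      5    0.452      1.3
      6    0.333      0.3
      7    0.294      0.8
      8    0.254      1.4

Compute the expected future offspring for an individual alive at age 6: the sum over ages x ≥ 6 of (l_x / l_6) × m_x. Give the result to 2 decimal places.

2.07

l_6 = 0.333. Conditional survival from age 6 to x is l_x / l_6.
  x=6: (0.333/0.333) × 0.3 = 0.3000
  x=7: (0.294/0.333) × 0.8 = 0.7063
  x=8: (0.254/0.333) × 1.4 = 1.0679
Sum = 0.3000 + 0.7063 + 1.0679 = 2.0742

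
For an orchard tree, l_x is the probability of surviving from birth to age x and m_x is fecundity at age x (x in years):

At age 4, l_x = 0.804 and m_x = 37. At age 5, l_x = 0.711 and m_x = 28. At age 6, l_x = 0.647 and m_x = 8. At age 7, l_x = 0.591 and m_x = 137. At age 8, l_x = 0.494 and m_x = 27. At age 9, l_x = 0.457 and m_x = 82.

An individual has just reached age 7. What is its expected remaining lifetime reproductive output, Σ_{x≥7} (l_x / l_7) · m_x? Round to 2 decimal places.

222.98

l_7 = 0.591. Conditional survival from age 7 to x is l_x / l_7.
  x=7: (0.591/0.591) × 137 = 137.0000
  x=8: (0.494/0.591) × 27 = 22.5685
  x=9: (0.457/0.591) × 82 = 63.4078
Sum = 137.0000 + 22.5685 + 63.4078 = 222.9763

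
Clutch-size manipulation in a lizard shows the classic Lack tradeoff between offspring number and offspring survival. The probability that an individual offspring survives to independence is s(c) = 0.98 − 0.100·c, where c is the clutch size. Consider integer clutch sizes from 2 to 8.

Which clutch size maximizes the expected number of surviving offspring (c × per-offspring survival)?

5

Expected surviving offspring = c × s(c):
  c=2: 2 × 0.780 = 1.560
  c=3: 3 × 0.680 = 2.040
  c=4: 4 × 0.580 = 2.320
  c=5: 5 × 0.480 = 2.400
  c=6: 6 × 0.380 = 2.280
  c=7: 7 × 0.280 = 1.960
  c=8: 8 × 0.180 = 1.440
Maximum at c = 5 (2.400 surviving offspring).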